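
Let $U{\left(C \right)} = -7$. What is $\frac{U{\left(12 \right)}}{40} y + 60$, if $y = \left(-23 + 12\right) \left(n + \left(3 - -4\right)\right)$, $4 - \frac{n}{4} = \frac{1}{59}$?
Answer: $\frac{245781}{2360} \approx 104.14$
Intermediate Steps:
$n = \frac{940}{59}$ ($n = 16 - \frac{4}{59} = \frac{940}{59} \approx 15.932$)
$y = - \frac{14883}{59}$ ($y = \left(-23 + 12\right) \left(\frac{940}{59} + \left(3 - -4\right)\right) = - 11 \left(\frac{940}{59} + \left(3 + 4\right)\right) = - 11 \left(\frac{940}{59} + 7\right) = \left(-11\right) \frac{1353}{59} = - \frac{14883}{59} \approx -252.25$)
$\frac{U{\left(12 \right)}}{40} y + 60 = - \frac{7}{40} \left(- \frac{14883}{59}\right) + 60 = \left(-7\right) \frac{1}{40} \left(- \frac{14883}{59}\right) + 60 = \left(- \frac{7}{40}\right) \left(- \frac{14883}{59}\right) + 60 = \frac{104181}{2360} + 60 = \frac{245781}{2360}$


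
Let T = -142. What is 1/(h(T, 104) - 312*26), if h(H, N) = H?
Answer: -1/8254 ≈ -0.00012115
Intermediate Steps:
1/(h(T, 104) - 312*26) = 1/(-142 - 312*26) = 1/(-142 - 8112) = 1/(-8254) = -1/8254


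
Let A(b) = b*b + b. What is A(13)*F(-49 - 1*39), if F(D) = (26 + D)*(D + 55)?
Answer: 372372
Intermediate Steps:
A(b) = b + b**2 (A(b) = b**2 + b = b + b**2)
F(D) = (26 + D)*(55 + D)
A(13)*F(-49 - 1*39) = (13*(1 + 13))*(1430 + (-49 - 1*39)**2 + 81*(-49 - 1*39)) = (13*14)*(1430 + (-49 - 39)**2 + 81*(-49 - 39)) = 182*(1430 + (-88)**2 + 81*(-88)) = 182*(1430 + 7744 - 7128) = 182*2046 = 372372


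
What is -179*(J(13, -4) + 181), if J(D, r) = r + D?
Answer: -34010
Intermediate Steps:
J(D, r) = D + r
-179*(J(13, -4) + 181) = -179*((13 - 4) + 181) = -179*(9 + 181) = -179*190 = -34010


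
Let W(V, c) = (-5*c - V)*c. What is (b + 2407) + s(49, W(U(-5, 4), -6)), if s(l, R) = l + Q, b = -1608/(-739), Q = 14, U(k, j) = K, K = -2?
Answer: 1826938/739 ≈ 2472.2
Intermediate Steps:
U(k, j) = -2
b = 1608/739 (b = -1608*(-1/739) = 1608/739 ≈ 2.1759)
W(V, c) = c*(-V - 5*c) (W(V, c) = (-V - 5*c)*c = c*(-V - 5*c))
s(l, R) = 14 + l (s(l, R) = l + 14 = 14 + l)
(b + 2407) + s(49, W(U(-5, 4), -6)) = (1608/739 + 2407) + (14 + 49) = 1780381/739 + 63 = 1826938/739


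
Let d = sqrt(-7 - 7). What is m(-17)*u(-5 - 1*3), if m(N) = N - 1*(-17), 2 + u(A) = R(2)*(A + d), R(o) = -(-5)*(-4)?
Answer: 0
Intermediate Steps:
d = I*sqrt(14) (d = sqrt(-14) = I*sqrt(14) ≈ 3.7417*I)
R(o) = -20 (R(o) = -5*4 = -20)
u(A) = -2 - 20*A - 20*I*sqrt(14) (u(A) = -2 - 20*(A + I*sqrt(14)) = -2 + (-20*A - 20*I*sqrt(14)) = -2 - 20*A - 20*I*sqrt(14))
m(N) = 17 + N (m(N) = N + 17 = 17 + N)
m(-17)*u(-5 - 1*3) = (17 - 17)*(-2 - 20*(-5 - 1*3) - 20*I*sqrt(14)) = 0*(-2 - 20*(-5 - 3) - 20*I*sqrt(14)) = 0*(-2 - 20*(-8) - 20*I*sqrt(14)) = 0*(-2 + 160 - 20*I*sqrt(14)) = 0*(158 - 20*I*sqrt(14)) = 0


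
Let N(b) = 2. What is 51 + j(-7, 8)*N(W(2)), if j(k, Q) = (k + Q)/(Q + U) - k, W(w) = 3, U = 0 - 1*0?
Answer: 261/4 ≈ 65.250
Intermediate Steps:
U = 0 (U = 0 + 0 = 0)
j(k, Q) = -k + (Q + k)/Q (j(k, Q) = (k + Q)/(Q + 0) - k = (Q + k)/Q - k = -k + (Q + k)/Q)
51 + j(-7, 8)*N(W(2)) = 51 + (1 - 1*(-7) - 7/8)*2 = 51 + (1 + 7 - 7*1/8)*2 = 51 + (1 + 7 - 7/8)*2 = 51 + (57/8)*2 = 51 + 57/4 = 261/4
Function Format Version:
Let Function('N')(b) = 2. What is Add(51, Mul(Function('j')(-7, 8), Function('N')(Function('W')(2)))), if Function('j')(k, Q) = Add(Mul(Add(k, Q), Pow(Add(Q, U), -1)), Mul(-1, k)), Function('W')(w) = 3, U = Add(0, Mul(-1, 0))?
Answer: Rational(261, 4) ≈ 65.250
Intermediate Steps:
U = 0 (U = Add(0, 0) = 0)
Function('j')(k, Q) = Add(Mul(-1, k), Mul(Pow(Q, -1), Add(Q, k))) (Function('j')(k, Q) = Add(Mul(Add(k, Q), Pow(Add(Q, 0), -1)), Mul(-1, k)) = Add(Mul(Add(Q, k), Pow(Q, -1)), Mul(-1, k)) = Add(Mul(Pow(Q, -1), Add(Q, k)), Mul(-1, k)) = Add(Mul(-1, k), Mul(Pow(Q, -1), Add(Q, k))))
Add(51, Mul(Function('j')(-7, 8), Function('N')(Function('W')(2)))) = Add(51, Mul(Add(1, Mul(-1, -7), Mul(-7, Pow(8, -1))), 2)) = Add(51, Mul(Add(1, 7, Mul(-7, Rational(1, 8))), 2)) = Add(51, Mul(Add(1, 7, Rational(-7, 8)), 2)) = Add(51, Mul(Rational(57, 8), 2)) = Add(51, Rational(57, 4)) = Rational(261, 4)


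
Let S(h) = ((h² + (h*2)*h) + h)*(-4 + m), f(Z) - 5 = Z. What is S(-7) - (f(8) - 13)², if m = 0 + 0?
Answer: -560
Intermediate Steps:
f(Z) = 5 + Z
m = 0
S(h) = -12*h² - 4*h (S(h) = ((h² + (h*2)*h) + h)*(-4 + 0) = ((h² + (2*h)*h) + h)*(-4) = ((h² + 2*h²) + h)*(-4) = (3*h² + h)*(-4) = (h + 3*h²)*(-4) = -12*h² - 4*h)
S(-7) - (f(8) - 13)² = 4*(-7)*(-1 - 3*(-7)) - ((5 + 8) - 13)² = 4*(-7)*(-1 + 21) - (13 - 13)² = 4*(-7)*20 - 1*0² = -560 - 1*0 = -560 + 0 = -560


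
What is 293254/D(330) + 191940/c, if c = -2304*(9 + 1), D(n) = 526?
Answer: 55463431/100992 ≈ 549.19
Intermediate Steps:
c = -23040 (c = -2304*10 = -23040)
293254/D(330) + 191940/c = 293254/526 + 191940/(-23040) = 293254*(1/526) + 191940*(-1/23040) = 146627/263 - 3199/384 = 55463431/100992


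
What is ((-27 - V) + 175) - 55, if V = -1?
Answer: 94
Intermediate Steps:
((-27 - V) + 175) - 55 = ((-27 - 1*(-1)) + 175) - 55 = ((-27 + 1) + 175) - 55 = (-26 + 175) - 55 = 149 - 55 = 94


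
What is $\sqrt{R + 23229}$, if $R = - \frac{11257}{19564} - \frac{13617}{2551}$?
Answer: $\frac{\sqrt{14460928464186705701}}{24953882} \approx 152.39$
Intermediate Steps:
$R = - \frac{295119595}{49907764}$ ($R = \left(-11257\right) \frac{1}{19564} - \frac{13617}{2551} = - \frac{11257}{19564} - \frac{13617}{2551} = - \frac{295119595}{49907764} \approx -5.9133$)
$\sqrt{R + 23229} = \sqrt{- \frac{295119595}{49907764} + 23229} = \sqrt{\frac{1159012330361}{49907764}} = \frac{\sqrt{14460928464186705701}}{24953882}$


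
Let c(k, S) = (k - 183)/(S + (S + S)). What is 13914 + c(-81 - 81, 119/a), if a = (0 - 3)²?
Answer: 1654731/119 ≈ 13905.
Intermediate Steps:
a = 9 (a = (-3)² = 9)
c(k, S) = (-183 + k)/(3*S) (c(k, S) = (-183 + k)/(S + 2*S) = (-183 + k)/((3*S)) = (-183 + k)*(1/(3*S)) = (-183 + k)/(3*S))
13914 + c(-81 - 81, 119/a) = 13914 + (-183 + (-81 - 81))/(3*((119/9))) = 13914 + (-183 - 162)/(3*((119*(⅑)))) = 13914 + (⅓)*(-345)/(119/9) = 13914 + (⅓)*(9/119)*(-345) = 13914 - 1035/119 = 1654731/119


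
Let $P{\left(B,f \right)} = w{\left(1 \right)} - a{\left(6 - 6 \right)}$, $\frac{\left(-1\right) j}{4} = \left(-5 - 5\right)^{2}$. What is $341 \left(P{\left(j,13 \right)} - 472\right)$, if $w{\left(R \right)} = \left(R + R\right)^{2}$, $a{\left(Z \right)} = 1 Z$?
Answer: $-159588$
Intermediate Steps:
$a{\left(Z \right)} = Z$
$w{\left(R \right)} = 4 R^{2}$ ($w{\left(R \right)} = \left(2 R\right)^{2} = 4 R^{2}$)
$j = -400$ ($j = - 4 \left(-5 - 5\right)^{2} = - 4 \left(-10\right)^{2} = \left(-4\right) 100 = -400$)
$P{\left(B,f \right)} = 4$ ($P{\left(B,f \right)} = 4 \cdot 1^{2} - \left(6 - 6\right) = 4 \cdot 1 - \left(6 - 6\right) = 4 - 0 = 4 + 0 = 4$)
$341 \left(P{\left(j,13 \right)} - 472\right) = 341 \left(4 - 472\right) = 341 \left(-468\right) = -159588$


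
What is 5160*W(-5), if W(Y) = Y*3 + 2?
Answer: -67080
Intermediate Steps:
W(Y) = 2 + 3*Y (W(Y) = 3*Y + 2 = 2 + 3*Y)
5160*W(-5) = 5160*(2 + 3*(-5)) = 5160*(2 - 15) = 5160*(-13) = -67080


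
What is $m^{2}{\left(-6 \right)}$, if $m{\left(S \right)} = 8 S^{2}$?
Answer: $82944$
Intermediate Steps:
$m^{2}{\left(-6 \right)} = \left(8 \left(-6\right)^{2}\right)^{2} = \left(8 \cdot 36\right)^{2} = 288^{2} = 82944$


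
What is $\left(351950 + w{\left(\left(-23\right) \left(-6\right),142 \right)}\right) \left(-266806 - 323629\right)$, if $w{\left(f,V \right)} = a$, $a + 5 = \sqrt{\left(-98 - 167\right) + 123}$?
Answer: $-207800646075 - 590435 i \sqrt{142} \approx -2.078 \cdot 10^{11} - 7.0358 \cdot 10^{6} i$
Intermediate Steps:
$a = -5 + i \sqrt{142}$ ($a = -5 + \sqrt{\left(-98 - 167\right) + 123} = -5 + \sqrt{-265 + 123} = -5 + \sqrt{-142} = -5 + i \sqrt{142} \approx -5.0 + 11.916 i$)
$w{\left(f,V \right)} = -5 + i \sqrt{142}$
$\left(351950 + w{\left(\left(-23\right) \left(-6\right),142 \right)}\right) \left(-266806 - 323629\right) = \left(351950 - \left(5 - i \sqrt{142}\right)\right) \left(-266806 - 323629\right) = \left(351945 + i \sqrt{142}\right) \left(-590435\right) = -207800646075 - 590435 i \sqrt{142}$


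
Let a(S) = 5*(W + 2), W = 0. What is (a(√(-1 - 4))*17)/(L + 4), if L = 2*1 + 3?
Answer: 170/9 ≈ 18.889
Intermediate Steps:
L = 5 (L = 2 + 3 = 5)
a(S) = 10 (a(S) = 5*(0 + 2) = 5*2 = 10)
(a(√(-1 - 4))*17)/(L + 4) = (10*17)/(5 + 4) = 170/9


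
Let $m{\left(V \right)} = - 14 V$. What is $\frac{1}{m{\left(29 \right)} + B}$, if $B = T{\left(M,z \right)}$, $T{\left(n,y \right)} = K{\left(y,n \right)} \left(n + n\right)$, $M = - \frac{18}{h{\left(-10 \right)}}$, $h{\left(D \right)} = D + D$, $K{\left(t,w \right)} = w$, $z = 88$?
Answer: $- \frac{50}{20219} \approx -0.0024729$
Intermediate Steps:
$h{\left(D \right)} = 2 D$
$M = \frac{9}{10}$ ($M = - \frac{18}{2 \left(-10\right)} = - \frac{18}{-20} = \left(-18\right) \left(- \frac{1}{20}\right) = \frac{9}{10} \approx 0.9$)
$T{\left(n,y \right)} = 2 n^{2}$ ($T{\left(n,y \right)} = n \left(n + n\right) = n 2 n = 2 n^{2}$)
$B = \frac{81}{50}$ ($B = 2 \left(\frac{9}{10}\right)^{2} = 2 \cdot \frac{81}{100} = \frac{81}{50} \approx 1.62$)
$\frac{1}{m{\left(29 \right)} + B} = \frac{1}{\left(-14\right) 29 + \frac{81}{50}} = \frac{1}{-406 + \frac{81}{50}} = \frac{1}{- \frac{20219}{50}} = - \frac{50}{20219}$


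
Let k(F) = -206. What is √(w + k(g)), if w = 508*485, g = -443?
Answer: √246174 ≈ 496.16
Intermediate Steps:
w = 246380
√(w + k(g)) = √(246380 - 206) = √246174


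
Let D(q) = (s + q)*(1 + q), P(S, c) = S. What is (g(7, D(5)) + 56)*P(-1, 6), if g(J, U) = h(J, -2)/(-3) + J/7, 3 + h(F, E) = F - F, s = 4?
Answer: -58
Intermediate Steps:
h(F, E) = -3 (h(F, E) = -3 + (F - F) = -3 + 0 = -3)
D(q) = (1 + q)*(4 + q) (D(q) = (4 + q)*(1 + q) = (1 + q)*(4 + q))
g(J, U) = 1 + J/7 (g(J, U) = -3/(-3) + J/7 = -3*(-1/3) + J*(1/7) = 1 + J/7)
(g(7, D(5)) + 56)*P(-1, 6) = ((1 + (1/7)*7) + 56)*(-1) = ((1 + 1) + 56)*(-1) = (2 + 56)*(-1) = 58*(-1) = -58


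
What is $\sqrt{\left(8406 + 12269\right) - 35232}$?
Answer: $i \sqrt{14557} \approx 120.65 i$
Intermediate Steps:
$\sqrt{\left(8406 + 12269\right) - 35232} = \sqrt{20675 - 35232} = \sqrt{-14557} = i \sqrt{14557}$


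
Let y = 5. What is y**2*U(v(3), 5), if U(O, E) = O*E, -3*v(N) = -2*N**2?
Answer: 750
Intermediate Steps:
v(N) = 2*N**2/3 (v(N) = -(-2)*N**2/3 = 2*N**2/3)
U(O, E) = E*O
y**2*U(v(3), 5) = 5**2*(5*((2/3)*3**2)) = 25*(5*((2/3)*9)) = 25*(5*6) = 25*30 = 750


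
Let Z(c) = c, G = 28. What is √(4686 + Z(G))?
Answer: √4714 ≈ 68.659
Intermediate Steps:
√(4686 + Z(G)) = √(4686 + 28) = √4714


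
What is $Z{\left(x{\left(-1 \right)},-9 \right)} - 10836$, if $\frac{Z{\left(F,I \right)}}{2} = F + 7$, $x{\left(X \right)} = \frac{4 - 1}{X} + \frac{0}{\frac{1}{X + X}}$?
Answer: $-10828$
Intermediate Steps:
$x{\left(X \right)} = \frac{3}{X}$ ($x{\left(X \right)} = \frac{3}{X} + \frac{0}{\frac{1}{2 X}} = \frac{3}{X} + \frac{0}{\frac{1}{2} \frac{1}{X}} = \frac{3}{X} + 0 \cdot 2 X = \frac{3}{X} + 0 = \frac{3}{X}$)
$Z{\left(F,I \right)} = 14 + 2 F$ ($Z{\left(F,I \right)} = 2 \left(F + 7\right) = 2 \left(7 + F\right) = 14 + 2 F$)
$Z{\left(x{\left(-1 \right)},-9 \right)} - 10836 = \left(14 + 2 \frac{3}{-1}\right) - 10836 = \left(14 + 2 \cdot 3 \left(-1\right)\right) - 10836 = \left(14 + 2 \left(-3\right)\right) - 10836 = \left(14 - 6\right) - 10836 = 8 - 10836 = -10828$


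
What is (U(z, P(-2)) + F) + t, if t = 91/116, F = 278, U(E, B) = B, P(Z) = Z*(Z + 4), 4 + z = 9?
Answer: 31875/116 ≈ 274.78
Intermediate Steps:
z = 5 (z = -4 + 9 = 5)
P(Z) = Z*(4 + Z)
t = 91/116 (t = 91*(1/116) = 91/116 ≈ 0.78448)
(U(z, P(-2)) + F) + t = (-2*(4 - 2) + 278) + 91/116 = (-2*2 + 278) + 91/116 = (-4 + 278) + 91/116 = 274 + 91/116 = 31875/116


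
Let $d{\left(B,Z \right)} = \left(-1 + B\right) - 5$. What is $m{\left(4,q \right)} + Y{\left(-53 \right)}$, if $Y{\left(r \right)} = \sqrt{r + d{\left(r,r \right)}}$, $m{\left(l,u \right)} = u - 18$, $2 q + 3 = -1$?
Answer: $-20 + 4 i \sqrt{7} \approx -20.0 + 10.583 i$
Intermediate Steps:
$q = -2$ ($q = - \frac{3}{2} + \frac{1}{2} \left(-1\right) = - \frac{3}{2} - \frac{1}{2} = -2$)
$m{\left(l,u \right)} = -18 + u$
$d{\left(B,Z \right)} = -6 + B$
$Y{\left(r \right)} = \sqrt{-6 + 2 r}$ ($Y{\left(r \right)} = \sqrt{r + \left(-6 + r\right)} = \sqrt{-6 + 2 r}$)
$m{\left(4,q \right)} + Y{\left(-53 \right)} = \left(-18 - 2\right) + \sqrt{-6 + 2 \left(-53\right)} = -20 + \sqrt{-6 - 106} = -20 + \sqrt{-112} = -20 + 4 i \sqrt{7}$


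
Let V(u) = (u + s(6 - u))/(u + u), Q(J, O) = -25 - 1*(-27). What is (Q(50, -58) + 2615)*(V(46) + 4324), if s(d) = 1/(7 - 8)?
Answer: 1041181301/92 ≈ 1.1317e+7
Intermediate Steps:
s(d) = -1 (s(d) = 1/(-1) = -1)
Q(J, O) = 2 (Q(J, O) = -25 + 27 = 2)
V(u) = (-1 + u)/(2*u) (V(u) = (u - 1)/(u + u) = (-1 + u)/((2*u)) = (-1 + u)*(1/(2*u)) = (-1 + u)/(2*u))
(Q(50, -58) + 2615)*(V(46) + 4324) = (2 + 2615)*((½)*(-1 + 46)/46 + 4324) = 2617*((½)*(1/46)*45 + 4324) = 2617*(45/92 + 4324) = 2617*(397853/92) = 1041181301/92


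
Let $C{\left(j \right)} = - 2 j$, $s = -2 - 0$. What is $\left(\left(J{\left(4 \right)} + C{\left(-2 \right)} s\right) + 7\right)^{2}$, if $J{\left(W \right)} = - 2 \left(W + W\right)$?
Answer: $289$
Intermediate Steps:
$s = -2$ ($s = -2 + 0 = -2$)
$J{\left(W \right)} = - 4 W$ ($J{\left(W \right)} = - 2 \cdot 2 W = - 4 W$)
$\left(\left(J{\left(4 \right)} + C{\left(-2 \right)} s\right) + 7\right)^{2} = \left(\left(\left(-4\right) 4 + \left(-2\right) \left(-2\right) \left(-2\right)\right) + 7\right)^{2} = \left(\left(-16 + 4 \left(-2\right)\right) + 7\right)^{2} = \left(\left(-16 - 8\right) + 7\right)^{2} = \left(-24 + 7\right)^{2} = \left(-17\right)^{2} = 289$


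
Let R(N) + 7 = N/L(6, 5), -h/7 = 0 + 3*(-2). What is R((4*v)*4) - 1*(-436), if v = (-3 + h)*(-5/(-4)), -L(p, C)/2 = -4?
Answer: 1053/2 ≈ 526.50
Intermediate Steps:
L(p, C) = 8 (L(p, C) = -2*(-4) = 8)
h = 42 (h = -7*(0 + 3*(-2)) = -7*(0 - 6) = -7*(-6) = 42)
v = 195/4 (v = (-3 + 42)*(-5/(-4)) = 39*(-5*(-1/4)) = 39*(5/4) = 195/4 ≈ 48.750)
R(N) = -7 + N/8
R((4*v)*4) - 1*(-436) = (-7 + ((4*(195/4))*4)/8) - 1*(-436) = (-7 + (195*4)/8) + 436 = (-7 + (1/8)*780) + 436 = (-7 + 195/2) + 436 = 181/2 + 436 = 1053/2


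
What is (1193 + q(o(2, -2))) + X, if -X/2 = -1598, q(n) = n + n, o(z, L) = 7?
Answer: 4403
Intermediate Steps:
q(n) = 2*n
X = 3196 (X = -2*(-1598) = 3196)
(1193 + q(o(2, -2))) + X = (1193 + 2*7) + 3196 = (1193 + 14) + 3196 = 1207 + 3196 = 4403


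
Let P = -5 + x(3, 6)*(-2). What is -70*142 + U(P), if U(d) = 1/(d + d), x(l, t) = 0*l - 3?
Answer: -19879/2 ≈ -9939.5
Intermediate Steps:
x(l, t) = -3 (x(l, t) = 0 - 3 = -3)
P = 1 (P = -5 - 3*(-2) = -5 + 6 = 1)
U(d) = 1/(2*d)
-70*142 + U(P) = -70*142 + (1/2)/1 = -9940 + (1/2)*1 = -9940 + 1/2 = -19879/2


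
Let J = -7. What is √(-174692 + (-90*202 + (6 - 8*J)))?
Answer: I*√192810 ≈ 439.1*I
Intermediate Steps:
√(-174692 + (-90*202 + (6 - 8*J))) = √(-174692 + (-90*202 + (6 - 8*(-7)))) = √(-174692 + (-18180 + (6 + 56))) = √(-174692 + (-18180 + 62)) = √(-174692 - 18118) = √(-192810) = I*√192810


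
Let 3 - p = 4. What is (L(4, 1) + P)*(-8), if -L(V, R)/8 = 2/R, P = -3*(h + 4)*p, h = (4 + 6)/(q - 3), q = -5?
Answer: 62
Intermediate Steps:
p = -1 (p = 3 - 1*4 = 3 - 4 = -1)
h = -5/4 (h = (4 + 6)/(-5 - 3) = 10/(-8) = 10*(-⅛) = -5/4 ≈ -1.2500)
P = 33/4 (P = -3*(-5/4 + 4)*(-1) = -33*(-1)/4 = -3*(-11/4) = 33/4 ≈ 8.2500)
L(V, R) = -16/R
(L(4, 1) + P)*(-8) = (-16/1 + 33/4)*(-8) = (-16*1 + 33/4)*(-8) = (-16 + 33/4)*(-8) = -31/4*(-8) = 62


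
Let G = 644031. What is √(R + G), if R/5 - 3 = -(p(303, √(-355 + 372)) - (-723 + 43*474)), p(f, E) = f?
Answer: 9*√9146 ≈ 860.71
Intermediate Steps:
R = 96795 (R = 15 + 5*(-(303 - (-723 + 43*474))) = 15 + 5*(-(303 - (-723 + 20382))) = 15 + 5*(-(303 - 1*19659)) = 15 + 5*(-(303 - 19659)) = 15 + 5*(-1*(-19356)) = 15 + 5*19356 = 15 + 96780 = 96795)
√(R + G) = √(96795 + 644031) = √740826 = 9*√9146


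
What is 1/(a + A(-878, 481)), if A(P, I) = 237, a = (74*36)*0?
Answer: 1/237 ≈ 0.0042194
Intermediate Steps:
a = 0 (a = 2664*0 = 0)
1/(a + A(-878, 481)) = 1/(0 + 237) = 1/237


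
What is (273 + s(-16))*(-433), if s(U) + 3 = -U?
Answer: -123838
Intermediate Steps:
s(U) = -3 - U
(273 + s(-16))*(-433) = (273 + (-3 - 1*(-16)))*(-433) = (273 + (-3 + 16))*(-433) = (273 + 13)*(-433) = 286*(-433) = -123838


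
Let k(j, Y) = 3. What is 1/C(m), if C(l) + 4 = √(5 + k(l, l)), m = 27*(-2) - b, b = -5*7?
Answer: -½ - √2/4 ≈ -0.85355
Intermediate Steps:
b = -35
m = -19 (m = 27*(-2) - 1*(-35) = -54 + 35 = -19)
C(l) = -4 + 2*√2 (C(l) = -4 + √(5 + 3) = -4 + √8 = -4 + 2*√2)
1/C(m) = 1/(-4 + 2*√2)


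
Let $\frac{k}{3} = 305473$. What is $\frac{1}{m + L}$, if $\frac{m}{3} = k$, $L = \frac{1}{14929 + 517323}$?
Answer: $\frac{532252}{1463297536765} \approx 3.6373 \cdot 10^{-7}$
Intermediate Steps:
$L = \frac{1}{532252} \approx 1.8788 \cdot 10^{-6}$
$k = 916419$ ($k = 3 \cdot 305473 = 916419$)
$m = 2749257$ ($m = 3 \cdot 916419 = 2749257$)
$\frac{1}{m + L} = \frac{1}{2749257 + \frac{1}{532252}} = \frac{1}{\frac{1463297536765}{532252}} = \frac{532252}{1463297536765}$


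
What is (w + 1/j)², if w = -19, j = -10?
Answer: 36481/100 ≈ 364.81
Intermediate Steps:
(w + 1/j)² = (-19 + 1/(-10))² = (-19 - ⅒)² = (-191/10)² = 36481/100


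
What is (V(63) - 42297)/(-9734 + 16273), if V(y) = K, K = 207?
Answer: -42090/6539 ≈ -6.4368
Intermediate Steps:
V(y) = 207
(V(63) - 42297)/(-9734 + 16273) = (207 - 42297)/(-9734 + 16273) = -42090/6539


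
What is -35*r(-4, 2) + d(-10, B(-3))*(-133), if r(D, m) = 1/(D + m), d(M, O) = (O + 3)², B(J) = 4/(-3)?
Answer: -6335/18 ≈ -351.94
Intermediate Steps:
B(J) = -4/3 (B(J) = 4*(-⅓) = -4/3)
d(M, O) = (3 + O)²
-35*r(-4, 2) + d(-10, B(-3))*(-133) = -35/(-4 + 2) + (3 - 4/3)²*(-133) = -35/(-2) + (5/3)²*(-133) = -35*(-½) + (25/9)*(-133) = 35/2 - 3325/9 = -6335/18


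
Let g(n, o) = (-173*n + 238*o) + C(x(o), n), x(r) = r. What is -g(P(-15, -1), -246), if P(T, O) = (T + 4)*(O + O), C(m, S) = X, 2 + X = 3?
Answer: 62353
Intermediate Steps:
X = 1 (X = -2 + 3 = 1)
C(m, S) = 1
P(T, O) = 2*O*(4 + T) (P(T, O) = (4 + T)*(2*O) = 2*O*(4 + T))
g(n, o) = 1 - 173*n + 238*o (g(n, o) = (-173*n + 238*o) + 1 = 1 - 173*n + 238*o)
-g(P(-15, -1), -246) = -(1 - 346*(-1)*(4 - 15) + 238*(-246)) = -(1 - 346*(-1)*(-11) - 58548) = -(1 - 173*22 - 58548) = -(1 - 3806 - 58548) = -1*(-62353) = 62353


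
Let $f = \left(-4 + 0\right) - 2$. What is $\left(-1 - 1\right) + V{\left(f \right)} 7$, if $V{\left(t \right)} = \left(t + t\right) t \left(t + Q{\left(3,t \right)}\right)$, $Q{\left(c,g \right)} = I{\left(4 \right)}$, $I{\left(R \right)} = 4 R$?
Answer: $5038$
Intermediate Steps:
$Q{\left(c,g \right)} = 16$ ($Q{\left(c,g \right)} = 4 \cdot 4 = 16$)
$f = -6$ ($f = -4 - 2 = -6$)
$V{\left(t \right)} = 2 t^{2} \left(16 + t\right)$ ($V{\left(t \right)} = \left(t + t\right) t \left(t + 16\right) = 2 t t \left(16 + t\right) = 2 t^{2} \left(16 + t\right)$)
$\left(-1 - 1\right) + V{\left(f \right)} 7 = \left(-1 - 1\right) + 2 \left(-6\right)^{2} \left(16 - 6\right) 7 = -2 + 2 \cdot 36 \cdot 10 \cdot 7 = -2 + 720 \cdot 7 = -2 + 5040 = 5038$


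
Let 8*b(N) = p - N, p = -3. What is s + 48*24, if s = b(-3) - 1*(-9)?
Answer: 1161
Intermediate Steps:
b(N) = -3/8 - N/8 (b(N) = (-3 - N)/8 = -3/8 - N/8)
s = 9 (s = (-3/8 - ⅛*(-3)) - 1*(-9) = (-3/8 + 3/8) + 9 = 0 + 9 = 9)
s + 48*24 = 9 + 48*24 = 9 + 1152 = 1161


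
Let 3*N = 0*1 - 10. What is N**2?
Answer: 100/9 ≈ 11.111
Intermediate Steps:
N = -10/3 (N = (0*1 - 10)/3 = (0 - 10)/3 = (1/3)*(-10) = -10/3 ≈ -3.3333)
N**2 = (-10/3)**2 = 100/9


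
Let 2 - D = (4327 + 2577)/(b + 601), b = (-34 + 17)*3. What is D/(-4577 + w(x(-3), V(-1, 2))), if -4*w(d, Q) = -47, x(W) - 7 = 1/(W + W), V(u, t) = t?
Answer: 11608/5021775 ≈ 0.0023115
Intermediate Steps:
b = -51 (b = -17*3 = -51)
x(W) = 7 + 1/(2*W) (x(W) = 7 + 1/(W + W) = 7 + 1/(2*W))
w(d, Q) = 47/4 (w(d, Q) = -¼*(-47) = 47/4)
D = -2902/275 (D = 2 - (4327 + 2577)/(-51 + 601) = 2 - 6904/550 = 2 - 1*3452/275 = 2 - 3452/275 = -2902/275 ≈ -10.553)
D/(-4577 + w(x(-3), V(-1, 2))) = -2902/(275*(-4577 + 47/4)) = -2902/(275*(-18261/4)) = -2902/275*(-4/18261) = 11608/5021775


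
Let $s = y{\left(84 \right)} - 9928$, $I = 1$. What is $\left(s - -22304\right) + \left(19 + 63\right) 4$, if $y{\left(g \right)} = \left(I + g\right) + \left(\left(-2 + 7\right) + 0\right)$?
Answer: $12794$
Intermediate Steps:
$y{\left(g \right)} = 6 + g$ ($y{\left(g \right)} = \left(1 + g\right) + \left(\left(-2 + 7\right) + 0\right) = \left(1 + g\right) + \left(5 + 0\right) = \left(1 + g\right) + 5 = 6 + g$)
$s = -9838$ ($s = \left(6 + 84\right) - 9928 = 90 - 9928 = -9838$)
$\left(s - -22304\right) + \left(19 + 63\right) 4 = \left(-9838 - -22304\right) + \left(19 + 63\right) 4 = \left(-9838 + 22304\right) + 82 \cdot 4 = 12466 + 328 = 12794$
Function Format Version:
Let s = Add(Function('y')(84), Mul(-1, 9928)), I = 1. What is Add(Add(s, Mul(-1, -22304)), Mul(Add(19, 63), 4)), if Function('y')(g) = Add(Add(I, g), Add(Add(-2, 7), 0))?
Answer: 12794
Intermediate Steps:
Function('y')(g) = Add(6, g) (Function('y')(g) = Add(Add(1, g), Add(Add(-2, 7), 0)) = Add(Add(1, g), Add(5, 0)) = Add(Add(1, g), 5) = Add(6, g))
s = -9838 (s = Add(Add(6, 84), Mul(-1, 9928)) = Add(90, -9928) = -9838)
Add(Add(s, Mul(-1, -22304)), Mul(Add(19, 63), 4)) = Add(Add(-9838, Mul(-1, -22304)), Mul(Add(19, 63), 4)) = Add(Add(-9838, 22304), Mul(82, 4)) = Add(12466, 328) = 12794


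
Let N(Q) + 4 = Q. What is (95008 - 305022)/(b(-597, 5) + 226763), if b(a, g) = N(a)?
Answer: -105007/113081 ≈ -0.92860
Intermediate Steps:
N(Q) = -4 + Q
b(a, g) = -4 + a
(95008 - 305022)/(b(-597, 5) + 226763) = (95008 - 305022)/((-4 - 597) + 226763) = -210014/(-601 + 226763) = -210014/226162 = -210014*1/226162 = -105007/113081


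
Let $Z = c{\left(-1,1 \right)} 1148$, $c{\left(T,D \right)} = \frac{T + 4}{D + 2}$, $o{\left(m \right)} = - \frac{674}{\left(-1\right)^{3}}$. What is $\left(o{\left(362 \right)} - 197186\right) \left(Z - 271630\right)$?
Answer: $53152958784$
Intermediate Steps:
$o{\left(m \right)} = 674$ ($o{\left(m \right)} = - \frac{674}{-1} = \left(-674\right) \left(-1\right) = 674$)
$c{\left(T,D \right)} = \frac{4 + T}{2 + D}$
$Z = 1148$ ($Z = \frac{4 - 1}{2 + 1} \cdot 1148 = \frac{1}{3} \cdot 3 \cdot 1148 = 1 \cdot 1148 = 1148$)
$\left(o{\left(362 \right)} - 197186\right) \left(Z - 271630\right) = \left(674 - 197186\right) \left(1148 - 271630\right) = \left(-196512\right) \left(-270482\right) = 53152958784$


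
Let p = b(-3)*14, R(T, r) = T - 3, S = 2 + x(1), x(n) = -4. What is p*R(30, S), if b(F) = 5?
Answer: 1890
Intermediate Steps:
S = -2 (S = 2 - 4 = -2)
R(T, r) = -3 + T
p = 70 (p = 5*14 = 70)
p*R(30, S) = 70*(-3 + 30) = 70*27 = 1890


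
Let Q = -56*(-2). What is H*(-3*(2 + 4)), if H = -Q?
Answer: 2016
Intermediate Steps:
Q = 112
H = -112 (H = -1*112 = -112)
H*(-3*(2 + 4)) = -(-336)*(2 + 4) = -(-336)*6 = -112*(-18) = 2016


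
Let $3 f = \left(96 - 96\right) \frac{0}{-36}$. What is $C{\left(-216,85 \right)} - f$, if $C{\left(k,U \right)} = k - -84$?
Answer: $-132$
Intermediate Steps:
$C{\left(k,U \right)} = 84 + k$ ($C{\left(k,U \right)} = k + 84 = 84 + k$)
$f = 0$ ($f = \frac{\left(96 - 96\right) \frac{0}{-36}}{3} = \frac{0 \cdot 0 \left(- \frac{1}{36}\right)}{3} = \frac{0 \cdot 0}{3} = \frac{1}{3} \cdot 0 = 0$)
$C{\left(-216,85 \right)} - f = \left(84 - 216\right) - 0 = -132 + 0 = -132$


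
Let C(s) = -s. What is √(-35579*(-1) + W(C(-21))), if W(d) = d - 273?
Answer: √35327 ≈ 187.95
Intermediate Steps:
W(d) = -273 + d
√(-35579*(-1) + W(C(-21))) = √(-35579*(-1) + (-273 - 1*(-21))) = √(35579 + (-273 + 21)) = √(35579 - 252) = √35327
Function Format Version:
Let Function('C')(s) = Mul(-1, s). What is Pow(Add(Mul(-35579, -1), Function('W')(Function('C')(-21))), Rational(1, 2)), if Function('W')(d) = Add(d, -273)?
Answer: Pow(35327, Rational(1, 2)) ≈ 187.95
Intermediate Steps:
Function('W')(d) = Add(-273, d)
Pow(Add(Mul(-35579, -1), Function('W')(Function('C')(-21))), Rational(1, 2)) = Pow(Add(Mul(-35579, -1), Add(-273, Mul(-1, -21))), Rational(1, 2)) = Pow(Add(35579, Add(-273, 21)), Rational(1, 2)) = Pow(Add(35579, -252), Rational(1, 2)) = Pow(35327, Rational(1, 2))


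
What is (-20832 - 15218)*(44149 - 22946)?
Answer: -764368150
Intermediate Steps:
(-20832 - 15218)*(44149 - 22946) = -36050*21203 = -764368150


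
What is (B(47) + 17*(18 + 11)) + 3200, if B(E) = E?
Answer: 3740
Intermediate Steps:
(B(47) + 17*(18 + 11)) + 3200 = (47 + 17*(18 + 11)) + 3200 = (47 + 17*29) + 3200 = (47 + 493) + 3200 = 540 + 3200 = 3740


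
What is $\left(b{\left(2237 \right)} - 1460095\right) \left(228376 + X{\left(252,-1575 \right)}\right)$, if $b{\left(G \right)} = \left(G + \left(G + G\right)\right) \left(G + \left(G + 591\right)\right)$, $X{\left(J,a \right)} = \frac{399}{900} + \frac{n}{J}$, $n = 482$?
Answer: $\frac{2340262167223508}{315} \approx 7.4294 \cdot 10^{12}$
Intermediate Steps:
$X{\left(J,a \right)} = \frac{133}{300} + \frac{482}{J}$ ($X{\left(J,a \right)} = \frac{399}{900} + \frac{482}{J} = 399 \cdot \frac{1}{900} + \frac{482}{J} = \frac{133}{300} + \frac{482}{J}$)
$b{\left(G \right)} = 3 G \left(591 + 2 G\right)$ ($b{\left(G \right)} = \left(G + 2 G\right) \left(G + \left(591 + G\right)\right) = 3 G \left(591 + 2 G\right)$)
$\left(b{\left(2237 \right)} - 1460095\right) \left(228376 + X{\left(252,-1575 \right)}\right) = \left(3 \cdot 2237 \left(591 + 2 \cdot 2237\right) - 1460095\right) \left(228376 + \left(\frac{133}{300} + \frac{482}{252}\right)\right) = \left(3 \cdot 2237 \left(591 + 4474\right) - 1460095\right) \left(228376 + \left(\frac{133}{300} + 482 \cdot \frac{1}{252}\right)\right) = \left(3 \cdot 2237 \cdot 5065 - 1460095\right) \left(228376 + \left(\frac{133}{300} + \frac{241}{126}\right)\right) = \left(33991215 - 1460095\right) \left(228376 + \frac{14843}{6300}\right) = 32531120 \cdot \frac{1438783643}{6300} = \frac{2340262167223508}{315}$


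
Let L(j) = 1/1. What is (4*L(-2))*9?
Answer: 36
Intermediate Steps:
L(j) = 1
(4*L(-2))*9 = (4*1)*9 = 4*9 = 36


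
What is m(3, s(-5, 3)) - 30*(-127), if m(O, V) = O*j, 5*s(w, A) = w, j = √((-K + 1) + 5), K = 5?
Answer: 3813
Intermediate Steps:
j = 1 (j = √((-1*5 + 1) + 5) = √((-5 + 1) + 5) = √(-4 + 5) = √1 = 1)
s(w, A) = w/5
m(O, V) = O (m(O, V) = O*1 = O)
m(3, s(-5, 3)) - 30*(-127) = 3 - 30*(-127) = 3 + 3810 = 3813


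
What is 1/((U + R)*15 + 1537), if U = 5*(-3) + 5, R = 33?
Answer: 1/1882 ≈ 0.00053135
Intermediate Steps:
U = -10 (U = -15 + 5 = -10)
1/((U + R)*15 + 1537) = 1/((-10 + 33)*15 + 1537) = 1/(23*15 + 1537) = 1/(345 + 1537) = 1/1882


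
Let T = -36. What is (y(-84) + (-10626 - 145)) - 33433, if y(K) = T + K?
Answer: -44324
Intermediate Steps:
y(K) = -36 + K
(y(-84) + (-10626 - 145)) - 33433 = ((-36 - 84) + (-10626 - 145)) - 33433 = (-120 - 10771) - 33433 = -10891 - 33433 = -44324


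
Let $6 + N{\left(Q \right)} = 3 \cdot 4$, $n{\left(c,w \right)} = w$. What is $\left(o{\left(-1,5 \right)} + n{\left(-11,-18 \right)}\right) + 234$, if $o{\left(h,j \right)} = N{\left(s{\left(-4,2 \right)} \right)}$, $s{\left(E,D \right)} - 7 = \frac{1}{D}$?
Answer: $222$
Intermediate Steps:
$s{\left(E,D \right)} = 7 + \frac{1}{D}$
$N{\left(Q \right)} = 6$ ($N{\left(Q \right)} = -6 + 3 \cdot 4 = -6 + 12 = 6$)
$o{\left(h,j \right)} = 6$
$\left(o{\left(-1,5 \right)} + n{\left(-11,-18 \right)}\right) + 234 = \left(6 - 18\right) + 234 = -12 + 234 = 222$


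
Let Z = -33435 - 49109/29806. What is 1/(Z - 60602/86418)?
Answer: -1287887454/43063542126877 ≈ -2.9907e-5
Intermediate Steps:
Z = -996612719/29806 (Z = -33435 - 49109*1/29806 = -33435 - 49109/29806 = -996612719/29806 ≈ -33437.)
1/(Z - 60602/86418) = 1/(-996612719/29806 - 60602/86418) = 1/(-996612719/29806 - 60602*1/86418) = 1/(-996612719/29806 - 30301/43209) = 1/(-43063542126877/1287887454) = -1287887454/43063542126877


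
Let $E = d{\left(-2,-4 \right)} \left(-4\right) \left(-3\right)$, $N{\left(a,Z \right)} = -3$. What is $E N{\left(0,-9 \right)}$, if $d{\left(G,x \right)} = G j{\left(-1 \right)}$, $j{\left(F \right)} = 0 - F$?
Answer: $72$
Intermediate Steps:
$j{\left(F \right)} = - F$
$d{\left(G,x \right)} = G$ ($d{\left(G,x \right)} = G \left(\left(-1\right) \left(-1\right)\right) = G 1 = G$)
$E = -24$ ($E = \left(-2\right) \left(-4\right) \left(-3\right) = 8 \left(-3\right) = -24$)
$E N{\left(0,-9 \right)} = \left(-24\right) \left(-3\right) = 72$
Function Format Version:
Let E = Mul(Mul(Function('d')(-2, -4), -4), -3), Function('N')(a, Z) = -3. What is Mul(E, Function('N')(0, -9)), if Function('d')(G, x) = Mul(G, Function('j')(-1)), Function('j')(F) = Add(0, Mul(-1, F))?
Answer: 72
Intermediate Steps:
Function('j')(F) = Mul(-1, F)
Function('d')(G, x) = G (Function('d')(G, x) = Mul(G, Mul(-1, -1)) = Mul(G, 1) = G)
E = -24 (E = Mul(Mul(-2, -4), -3) = Mul(8, -3) = -24)
Mul(E, Function('N')(0, -9)) = Mul(-24, -3) = 72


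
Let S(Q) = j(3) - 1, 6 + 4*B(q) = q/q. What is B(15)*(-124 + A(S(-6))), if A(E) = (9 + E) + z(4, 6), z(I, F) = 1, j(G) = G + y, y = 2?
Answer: 275/2 ≈ 137.50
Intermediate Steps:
B(q) = -5/4 (B(q) = -3/2 + (q/q)/4 = -3/2 + (1/4)*1 = -3/2 + 1/4 = -5/4)
j(G) = 2 + G (j(G) = G + 2 = 2 + G)
S(Q) = 4 (S(Q) = (2 + 3) - 1 = 5 - 1 = 4)
A(E) = 10 + E (A(E) = (9 + E) + 1 = 10 + E)
B(15)*(-124 + A(S(-6))) = -5*(-124 + (10 + 4))/4 = -5*(-124 + 14)/4 = -5/4*(-110) = 275/2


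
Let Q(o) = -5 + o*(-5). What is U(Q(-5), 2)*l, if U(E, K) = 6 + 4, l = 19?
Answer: 190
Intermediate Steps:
Q(o) = -5 - 5*o
U(E, K) = 10
U(Q(-5), 2)*l = 10*19 = 190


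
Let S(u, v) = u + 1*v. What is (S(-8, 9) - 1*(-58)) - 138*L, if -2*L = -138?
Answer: -9463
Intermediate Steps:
S(u, v) = u + v
L = 69 (L = -½*(-138) = 69)
(S(-8, 9) - 1*(-58)) - 138*L = ((-8 + 9) - 1*(-58)) - 138*69 = (1 + 58) - 9522 = 59 - 9522 = -9463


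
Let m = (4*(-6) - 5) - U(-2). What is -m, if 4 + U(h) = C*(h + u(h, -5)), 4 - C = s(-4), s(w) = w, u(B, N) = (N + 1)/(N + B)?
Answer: 95/7 ≈ 13.571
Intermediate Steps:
u(B, N) = (1 + N)/(B + N)
C = 8 (C = 4 - 1*(-4) = 4 + 4 = 8)
U(h) = -4 - 32/(-5 + h) + 8*h (U(h) = -4 + 8*(h + (1 - 5)/(h - 5)) = -4 + 8*(h - 4/(-5 + h)) = -4 + (-32/(-5 + h) + 8*h) = -4 - 32/(-5 + h) + 8*h)
m = -95/7 (m = (4*(-6) - 5) - 4*(-3 - 11*(-2) + 2*(-2)**2)/(-5 - 2) = (-24 - 5) - 4*(-3 + 22 + 2*4)/(-7) = -29 - 4*(-1)*(-3 + 22 + 8)/7 = -29 - 4*(-1)*27/7 = -29 - 1*(-108/7) = -29 + 108/7 = -95/7 ≈ -13.571)
-m = -1*(-95/7) = 95/7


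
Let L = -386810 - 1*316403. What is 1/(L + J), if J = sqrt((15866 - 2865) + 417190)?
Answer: -703213/494508093178 - 9*sqrt(5311)/494508093178 ≈ -1.4234e-6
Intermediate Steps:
J = 9*sqrt(5311) (J = sqrt(13001 + 417190) = sqrt(430191) = 9*sqrt(5311) ≈ 655.89)
L = -703213 (L = -386810 - 316403 = -703213)
1/(L + J) = 1/(-703213 + 9*sqrt(5311))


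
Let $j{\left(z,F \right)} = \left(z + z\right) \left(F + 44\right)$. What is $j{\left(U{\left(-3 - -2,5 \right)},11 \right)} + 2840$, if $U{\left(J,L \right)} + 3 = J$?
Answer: $2400$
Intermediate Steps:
$U{\left(J,L \right)} = -3 + J$
$j{\left(z,F \right)} = 2 z \left(44 + F\right)$
$j{\left(U{\left(-3 - -2,5 \right)},11 \right)} + 2840 = 2 \left(-3 - 1\right) \left(44 + 11\right) + 2840 = 2 \left(-3 + \left(-3 + 2\right)\right) 55 + 2840 = 2 \left(-3 - 1\right) 55 + 2840 = 2 \left(-4\right) 55 + 2840 = -440 + 2840 = 2400$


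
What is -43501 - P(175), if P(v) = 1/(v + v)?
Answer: -15225351/350 ≈ -43501.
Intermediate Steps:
P(v) = 1/(2*v)
-43501 - P(175) = -43501 - 1/(2*175) = -43501 - 1*1/350 = -43501 - 1/350 = -15225351/350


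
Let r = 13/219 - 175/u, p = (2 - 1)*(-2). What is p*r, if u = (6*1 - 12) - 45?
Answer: -8664/1241 ≈ -6.9815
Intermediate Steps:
u = -51 (u = (6 - 12) - 45 = -6 - 45 = -51)
p = -2 (p = 1*(-2) = -2)
r = 4332/1241 (r = 13/219 - 175/(-51) = 13*(1/219) - 175*(-1/51) = 13/219 + 175/51 = 4332/1241 ≈ 3.4907)
p*r = -2*4332/1241 = -8664/1241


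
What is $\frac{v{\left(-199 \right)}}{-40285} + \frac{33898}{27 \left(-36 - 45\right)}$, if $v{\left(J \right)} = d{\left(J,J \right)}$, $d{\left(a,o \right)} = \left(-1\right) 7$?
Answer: $- \frac{195080803}{12586185} \approx -15.5$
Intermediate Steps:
$d{\left(a,o \right)} = -7$
$v{\left(J \right)} = -7$
$\frac{v{\left(-199 \right)}}{-40285} + \frac{33898}{27 \left(-36 - 45\right)} = - \frac{7}{-40285} + \frac{33898}{27 \left(-36 - 45\right)} = \left(-7\right) \left(- \frac{1}{40285}\right) + \frac{33898}{27 \left(-81\right)} = \frac{1}{5755} + \frac{33898}{-2187} = \frac{1}{5755} + 33898 \left(- \frac{1}{2187}\right) = \frac{1}{5755} - \frac{33898}{2187} = - \frac{195080803}{12586185}$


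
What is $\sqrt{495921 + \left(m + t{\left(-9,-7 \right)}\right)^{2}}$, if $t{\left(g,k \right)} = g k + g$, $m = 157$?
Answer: $\sqrt{540442} \approx 735.15$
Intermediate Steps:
$t{\left(g,k \right)} = g + g k$
$\sqrt{495921 + \left(m + t{\left(-9,-7 \right)}\right)^{2}} = \sqrt{495921 + \left(157 - 9 \left(1 - 7\right)\right)^{2}} = \sqrt{495921 + \left(157 - -54\right)^{2}} = \sqrt{495921 + \left(157 + 54\right)^{2}} = \sqrt{495921 + 211^{2}} = \sqrt{495921 + 44521} = \sqrt{540442}$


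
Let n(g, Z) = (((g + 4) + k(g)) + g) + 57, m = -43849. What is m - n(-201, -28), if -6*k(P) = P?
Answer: -87083/2 ≈ -43542.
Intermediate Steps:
k(P) = -P/6
n(g, Z) = 61 + 11*g/6 (n(g, Z) = (((g + 4) - g/6) + g) + 57 = (((4 + g) - g/6) + g) + 57 = ((4 + 5*g/6) + g) + 57 = (4 + 11*g/6) + 57 = 61 + 11*g/6)
m - n(-201, -28) = -43849 - (61 + (11/6)*(-201)) = -43849 - (61 - 737/2) = -43849 - 1*(-615/2) = -43849 + 615/2 = -87083/2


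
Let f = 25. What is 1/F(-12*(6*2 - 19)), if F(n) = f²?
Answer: 1/625 ≈ 0.0016000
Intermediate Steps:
F(n) = 625 (F(n) = 25² = 625)
1/F(-12*(6*2 - 19)) = 1/625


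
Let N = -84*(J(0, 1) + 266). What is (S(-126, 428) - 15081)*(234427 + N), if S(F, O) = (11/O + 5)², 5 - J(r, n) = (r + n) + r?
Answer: -583992107146941/183184 ≈ -3.1880e+9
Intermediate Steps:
J(r, n) = 5 - n - 2*r (J(r, n) = 5 - ((r + n) + r) = 5 - ((n + r) + r) = 5 - (n + 2*r) = 5 + (-n - 2*r) = 5 - n - 2*r)
S(F, O) = (5 + 11/O)²
N = -22680 (N = -84*((5 - 1*1 - 2*0) + 266) = -84*((5 - 1 + 0) + 266) = -84*(4 + 266) = -84*270 = -22680)
(S(-126, 428) - 15081)*(234427 + N) = ((11 + 5*428)²/428² - 15081)*(234427 - 22680) = ((11 + 2140)²/183184 - 15081)*211747 = ((1/183184)*2151² - 15081)*211747 = ((1/183184)*4626801 - 15081)*211747 = (4626801/183184 - 15081)*211747 = -2757971103/183184*211747 = -583992107146941/183184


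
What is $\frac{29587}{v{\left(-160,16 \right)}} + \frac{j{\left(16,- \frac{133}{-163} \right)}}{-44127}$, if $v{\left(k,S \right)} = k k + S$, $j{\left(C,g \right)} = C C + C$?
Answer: $\frac{1298617997}{1130357232} \approx 1.1489$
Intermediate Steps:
$j{\left(C,g \right)} = C + C^{2}$ ($j{\left(C,g \right)} = C^{2} + C = C + C^{2}$)
$v{\left(k,S \right)} = S + k^{2}$ ($v{\left(k,S \right)} = k^{2} + S = S + k^{2}$)
$\frac{29587}{v{\left(-160,16 \right)}} + \frac{j{\left(16,- \frac{133}{-163} \right)}}{-44127} = \frac{29587}{16 + \left(-160\right)^{2}} + \frac{16 \left(1 + 16\right)}{-44127} = \frac{29587}{16 + 25600} + 16 \cdot 17 \left(- \frac{1}{44127}\right) = \frac{29587}{25616} + 272 \left(- \frac{1}{44127}\right) = 29587 \cdot \frac{1}{25616} - \frac{272}{44127} = \frac{29587}{25616} - \frac{272}{44127} = \frac{1298617997}{1130357232}$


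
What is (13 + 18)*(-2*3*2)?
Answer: -372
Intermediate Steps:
(13 + 18)*(-2*3*2) = 31*(-6*2) = 31*(-12) = -372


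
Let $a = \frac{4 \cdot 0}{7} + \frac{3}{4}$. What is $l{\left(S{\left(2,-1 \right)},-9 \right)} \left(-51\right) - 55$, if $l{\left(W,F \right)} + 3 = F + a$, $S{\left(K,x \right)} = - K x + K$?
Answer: $\frac{2075}{4} \approx 518.75$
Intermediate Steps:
$a = \frac{3}{4}$ ($a = 0 \cdot \frac{1}{7} + 3 \cdot \frac{1}{4} = 0 + \frac{3}{4} = \frac{3}{4} \approx 0.75$)
$S{\left(K,x \right)} = K - K x$ ($S{\left(K,x \right)} = - K x + K = K - K x$)
$l{\left(W,F \right)} = - \frac{9}{4} + F$ ($l{\left(W,F \right)} = -3 + \left(F + \frac{3}{4}\right) = -3 + \left(\frac{3}{4} + F\right) = - \frac{9}{4} + F$)
$l{\left(S{\left(2,-1 \right)},-9 \right)} \left(-51\right) - 55 = \left(- \frac{9}{4} - 9\right) \left(-51\right) - 55 = \left(- \frac{45}{4}\right) \left(-51\right) - 55 = \frac{2295}{4} - 55 = \frac{2075}{4}$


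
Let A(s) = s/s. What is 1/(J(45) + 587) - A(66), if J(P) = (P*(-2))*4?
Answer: -226/227 ≈ -0.99559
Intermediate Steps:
J(P) = -8*P (J(P) = -2*P*4 = -8*P)
A(s) = 1
1/(J(45) + 587) - A(66) = 1/(-8*45 + 587) - 1*1 = 1/(-360 + 587) - 1 = 1/227 - 1 = -226/227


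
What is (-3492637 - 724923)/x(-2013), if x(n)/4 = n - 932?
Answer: 210878/589 ≈ 358.03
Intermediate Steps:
x(n) = -3728 + 4*n (x(n) = 4*(n - 932) = 4*(-932 + n) = -3728 + 4*n)
(-3492637 - 724923)/x(-2013) = (-3492637 - 724923)/(-3728 + 4*(-2013)) = -4217560/(-3728 - 8052) = -4217560/(-11780) = -4217560*(-1/11780) = 210878/589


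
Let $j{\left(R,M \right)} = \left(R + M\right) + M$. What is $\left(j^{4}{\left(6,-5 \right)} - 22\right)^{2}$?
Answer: $54756$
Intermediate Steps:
$j{\left(R,M \right)} = R + 2 M$ ($j{\left(R,M \right)} = \left(M + R\right) + M = R + 2 M$)
$\left(j^{4}{\left(6,-5 \right)} - 22\right)^{2} = \left(\left(6 + 2 \left(-5\right)\right)^{4} - 22\right)^{2} = \left(\left(6 - 10\right)^{4} - 22\right)^{2} = \left(\left(-4\right)^{4} - 22\right)^{2} = \left(256 - 22\right)^{2} = 234^{2} = 54756$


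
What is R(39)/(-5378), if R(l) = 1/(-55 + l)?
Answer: 1/86048 ≈ 1.1621e-5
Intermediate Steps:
R(39)/(-5378) = 1/((-55 + 39)*(-5378)) = -1/5378/(-16) = -1/16*(-1/5378) = 1/86048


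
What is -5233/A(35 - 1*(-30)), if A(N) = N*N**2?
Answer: -5233/274625 ≈ -0.019055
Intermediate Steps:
A(N) = N**3
-5233/A(35 - 1*(-30)) = -5233/(35 - 1*(-30))**3 = -5233/(35 + 30)**3 = -5233/(65**3) = -5233/274625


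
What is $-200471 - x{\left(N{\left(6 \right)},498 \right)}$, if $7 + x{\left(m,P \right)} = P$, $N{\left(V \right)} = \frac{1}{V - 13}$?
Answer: $-200962$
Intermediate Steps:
$N{\left(V \right)} = \frac{1}{-13 + V}$
$x{\left(m,P \right)} = -7 + P$
$-200471 - x{\left(N{\left(6 \right)},498 \right)} = -200471 - \left(-7 + 498\right) = -200471 - 491 = -200962$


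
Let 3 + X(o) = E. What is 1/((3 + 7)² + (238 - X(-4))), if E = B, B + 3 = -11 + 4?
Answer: 1/351 ≈ 0.0028490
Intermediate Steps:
B = -10 (B = -3 + (-11 + 4) = -3 - 7 = -10)
E = -10
X(o) = -13 (X(o) = -3 - 10 = -13)
1/((3 + 7)² + (238 - X(-4))) = 1/((3 + 7)² + (238 - 1*(-13))) = 1/(10² + (238 + 13)) = 1/(100 + 251) = 1/351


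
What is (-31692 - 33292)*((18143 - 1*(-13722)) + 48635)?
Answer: -5231212000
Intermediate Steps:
(-31692 - 33292)*((18143 - 1*(-13722)) + 48635) = -64984*((18143 + 13722) + 48635) = -64984*(31865 + 48635) = -64984*80500 = -5231212000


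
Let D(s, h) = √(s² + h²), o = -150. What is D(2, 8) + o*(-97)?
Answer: 14550 + 2*√17 ≈ 14558.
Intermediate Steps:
D(s, h) = √(h² + s²)
D(2, 8) + o*(-97) = √(8² + 2²) - 150*(-97) = √(64 + 4) + 14550 = √68 + 14550 = 2*√17 + 14550 = 14550 + 2*√17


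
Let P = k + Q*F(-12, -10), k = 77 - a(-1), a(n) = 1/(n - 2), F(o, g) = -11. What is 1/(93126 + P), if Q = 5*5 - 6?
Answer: 3/278983 ≈ 1.0753e-5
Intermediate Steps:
a(n) = 1/(-2 + n)
Q = 19 (Q = 25 - 6 = 19)
k = 232/3 (k = 77 - 1/(-2 - 1) = 77 - 1/(-3) = 77 - 1*(-1/3) = 77 + 1/3 = 232/3 ≈ 77.333)
P = -395/3 (P = 232/3 + 19*(-11) = 232/3 - 209 = -395/3 ≈ -131.67)
1/(93126 + P) = 1/(93126 - 395/3) = 1/(278983/3) = 3/278983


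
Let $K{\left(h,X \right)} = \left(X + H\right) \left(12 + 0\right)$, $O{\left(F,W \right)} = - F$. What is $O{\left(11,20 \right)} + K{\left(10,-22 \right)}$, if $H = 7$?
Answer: $-191$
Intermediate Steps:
$K{\left(h,X \right)} = 84 + 12 X$ ($K{\left(h,X \right)} = \left(X + 7\right) \left(12 + 0\right) = \left(7 + X\right) 12 = 84 + 12 X$)
$O{\left(11,20 \right)} + K{\left(10,-22 \right)} = \left(-1\right) 11 + \left(84 + 12 \left(-22\right)\right) = -11 + \left(84 - 264\right) = -11 - 180 = -191$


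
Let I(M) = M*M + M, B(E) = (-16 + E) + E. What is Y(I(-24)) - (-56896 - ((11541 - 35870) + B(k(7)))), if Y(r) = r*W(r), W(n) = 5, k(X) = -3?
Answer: 35305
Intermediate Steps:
B(E) = -16 + 2*E
I(M) = M + M² (I(M) = M² + M = M + M²)
Y(r) = 5*r (Y(r) = r*5 = 5*r)
Y(I(-24)) - (-56896 - ((11541 - 35870) + B(k(7)))) = 5*(-24*(1 - 24)) - (-56896 - ((11541 - 35870) + (-16 + 2*(-3)))) = 5*(-24*(-23)) - (-56896 - (-24329 + (-16 - 6))) = 5*552 - (-56896 - (-24329 - 22)) = 2760 - (-56896 - 1*(-24351)) = 2760 - (-56896 + 24351) = 2760 - 1*(-32545) = 2760 + 32545 = 35305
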